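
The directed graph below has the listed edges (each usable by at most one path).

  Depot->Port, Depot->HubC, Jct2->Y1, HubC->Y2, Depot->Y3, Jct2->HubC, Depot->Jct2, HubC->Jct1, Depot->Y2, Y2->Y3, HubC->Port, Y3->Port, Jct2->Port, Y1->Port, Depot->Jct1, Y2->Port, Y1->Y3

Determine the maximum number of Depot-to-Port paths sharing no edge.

5

Assign every edge capacity 1; by Menger, the answer equals the max flow.
Path Depot→Port (+1); total 1.
Path Depot→Y2→Port (+1); total 2.
Path Depot→Jct2→Port (+1); total 3.
Path Depot→HubC→Port (+1); total 4.
Path Depot→Y3→Port (+1); total 5.
No residual Depot→Port path; max flow = 5.
Certifying cut of size 5: {Depot→HubC, Depot→Jct2, Depot→Port, Depot→Y2, Depot→Y3}.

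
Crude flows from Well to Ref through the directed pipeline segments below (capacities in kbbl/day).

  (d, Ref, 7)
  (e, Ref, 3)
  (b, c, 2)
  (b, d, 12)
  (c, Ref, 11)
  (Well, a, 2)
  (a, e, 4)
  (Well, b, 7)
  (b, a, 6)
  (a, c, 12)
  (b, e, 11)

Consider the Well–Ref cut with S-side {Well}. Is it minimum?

Given cut capacity: 2 + 7 = 9.
Augment Well→a→c→Ref: bottleneck 2, flow now 2.
Augment Well→b→c→Ref: bottleneck 2, flow now 4.
Augment Well→b→d→Ref: bottleneck 5, flow now 9.
No augmenting path remains; maximum flow = 9.
Cut capacity 9 equals the max flow, so it is a minimum cut.

Yes — it is a minimum cut (capacity 9).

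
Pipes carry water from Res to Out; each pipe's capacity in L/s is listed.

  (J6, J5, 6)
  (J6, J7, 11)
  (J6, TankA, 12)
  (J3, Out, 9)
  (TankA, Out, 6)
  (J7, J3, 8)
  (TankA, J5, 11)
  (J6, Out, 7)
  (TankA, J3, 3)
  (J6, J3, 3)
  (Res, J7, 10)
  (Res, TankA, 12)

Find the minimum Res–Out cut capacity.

15

Augment Res→TankA→Out: bottleneck 6, flow now 6.
Augment Res→TankA→J3→Out: bottleneck 3, flow now 9.
Augment Res→J7→J3→Out: bottleneck 6, flow now 15.
No augmenting path remains; maximum flow = 15.
By max-flow min-cut, the minimum cut capacity equals the max flow.
In the residual graph, reachable from Res: {Res, TankA, J7, J3, J5}.
Min-cut edges: TankA→Out (6), J3→Out (9); capacity 6 + 9 = 15.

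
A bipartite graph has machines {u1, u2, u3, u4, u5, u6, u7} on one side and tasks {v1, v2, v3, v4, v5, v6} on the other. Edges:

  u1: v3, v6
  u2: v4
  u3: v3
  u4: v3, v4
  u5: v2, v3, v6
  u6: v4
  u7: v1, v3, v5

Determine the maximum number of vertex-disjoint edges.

5

Unit-capacity flow: source→left, listed edges, right→sink; max matching = max flow.
Augmenting path u1→v3 (+1); matched 1.
Augmenting path u2→v4 (+1); matched 2.
Augmenting path u5→v2 (+1); matched 3.
Augmenting path u7→v1 (+1); matched 4.
Augmenting path u3→v3→u1→v6 (+1); matched 5.
No augmenting path remains; maximum matching = 5.
König certificate: {u1, u5, u7, v3, v4} is a vertex cover of size 5 (every listed pair touches it), so no matching can be larger.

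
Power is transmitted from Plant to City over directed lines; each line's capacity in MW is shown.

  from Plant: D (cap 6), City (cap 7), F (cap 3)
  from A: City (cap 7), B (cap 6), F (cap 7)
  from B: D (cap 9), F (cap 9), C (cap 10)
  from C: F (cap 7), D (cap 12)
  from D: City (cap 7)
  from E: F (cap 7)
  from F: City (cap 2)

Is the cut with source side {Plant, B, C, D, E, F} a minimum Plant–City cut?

No — its capacity is 16, but the minimum cut has capacity 15.

Given cut capacity: 7 + 7 + 2 = 16.
Augment Plant→City: bottleneck 7, flow now 7.
Augment Plant→D→City: bottleneck 6, flow now 13.
Augment Plant→F→City: bottleneck 2, flow now 15.
No augmenting path remains; maximum flow = 15.
In the residual graph, reachable from Plant: {Plant, F}.
Min-cut edges: Plant→D (6), Plant→City (7), F→City (2); capacity 6 + 7 + 2 = 15.
Cut capacity 16 exceeds the max flow 15, so it is not minimum.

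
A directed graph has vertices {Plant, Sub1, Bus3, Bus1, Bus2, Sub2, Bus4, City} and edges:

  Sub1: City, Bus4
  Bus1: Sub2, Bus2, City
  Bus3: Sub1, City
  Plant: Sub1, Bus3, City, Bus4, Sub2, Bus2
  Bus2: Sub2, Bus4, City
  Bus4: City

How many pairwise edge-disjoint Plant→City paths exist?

5

Assign every edge capacity 1; by Menger, the answer equals the max flow.
Path Plant→City (+1); total 1.
Path Plant→Sub1→City (+1); total 2.
Path Plant→Bus3→City (+1); total 3.
Path Plant→Bus2→City (+1); total 4.
Path Plant→Bus4→City (+1); total 5.
No residual Plant→City path; max flow = 5.
Certifying cut of size 5: {Plant→Bus2, Plant→Bus3, Plant→Bus4, Plant→City, Plant→Sub1}.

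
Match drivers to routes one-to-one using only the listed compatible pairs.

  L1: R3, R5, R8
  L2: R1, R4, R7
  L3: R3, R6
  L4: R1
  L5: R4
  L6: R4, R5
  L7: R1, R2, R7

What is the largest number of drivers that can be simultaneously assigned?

Unit-capacity flow: source→left, listed edges, right→sink; max matching = max flow.
Augmenting path L1→R3 (+1); matched 1.
Augmenting path L2→R1 (+1); matched 2.
Augmenting path L3→R6 (+1); matched 3.
Augmenting path L5→R4 (+1); matched 4.
Augmenting path L6→R5 (+1); matched 5.
Augmenting path L7→R2 (+1); matched 6.
Augmenting path L4→R1→L2→R7 (+1); matched 7.
No augmenting path remains; maximum matching = 7.
König certificate: {L1, L2, L3, L4, L5, L6, L7} is a vertex cover of size 7 (every listed pair touches it), so no matching can be larger.

7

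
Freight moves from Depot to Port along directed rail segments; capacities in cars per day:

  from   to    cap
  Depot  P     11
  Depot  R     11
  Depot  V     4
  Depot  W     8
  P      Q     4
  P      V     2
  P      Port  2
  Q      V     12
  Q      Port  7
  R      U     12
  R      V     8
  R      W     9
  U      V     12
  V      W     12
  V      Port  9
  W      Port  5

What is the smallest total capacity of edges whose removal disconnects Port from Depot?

20

Augment Depot→P→Port: bottleneck 2, flow now 2.
Augment Depot→V→Port: bottleneck 4, flow now 6.
Augment Depot→W→Port: bottleneck 5, flow now 11.
Augment Depot→P→Q→Port: bottleneck 4, flow now 15.
Augment Depot→P→V→Port: bottleneck 2, flow now 17.
Augment Depot→R→V→Port: bottleneck 3, flow now 20.
No augmenting path remains; maximum flow = 20.
By max-flow min-cut, the minimum cut capacity equals the max flow.
In the residual graph, reachable from Depot: {Depot, P, R, U, V, W}.
Min-cut edges: P→Q (4), P→Port (2), V→Port (9), W→Port (5); capacity 4 + 2 + 9 + 5 = 20.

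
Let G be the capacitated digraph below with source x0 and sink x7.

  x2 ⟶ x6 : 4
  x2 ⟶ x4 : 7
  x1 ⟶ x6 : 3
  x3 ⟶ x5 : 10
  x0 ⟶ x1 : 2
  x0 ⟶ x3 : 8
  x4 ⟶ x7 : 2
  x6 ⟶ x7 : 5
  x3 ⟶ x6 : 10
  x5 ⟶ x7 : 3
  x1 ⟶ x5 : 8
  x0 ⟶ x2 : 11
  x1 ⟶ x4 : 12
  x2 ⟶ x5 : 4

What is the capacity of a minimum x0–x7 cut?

Augment x0→x1→x4→x7: bottleneck 2, flow now 2.
Augment x0→x2→x5→x7: bottleneck 3, flow now 5.
Augment x0→x2→x6→x7: bottleneck 4, flow now 9.
Augment x0→x3→x6→x7: bottleneck 1, flow now 10.
No augmenting path remains; maximum flow = 10.
By max-flow min-cut, the minimum cut capacity equals the max flow.
In the residual graph, reachable from x0: {x0, x1, x2, x3, x4, x5, x6}.
Min-cut edges: x4→x7 (2), x5→x7 (3), x6→x7 (5); capacity 2 + 3 + 5 = 10.

10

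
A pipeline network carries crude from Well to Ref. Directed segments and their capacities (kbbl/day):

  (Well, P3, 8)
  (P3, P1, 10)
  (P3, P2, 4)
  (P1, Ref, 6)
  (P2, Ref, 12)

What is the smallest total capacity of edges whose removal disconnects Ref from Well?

8

Augment Well→P3→P1→Ref: bottleneck 6, flow now 6.
Augment Well→P3→P2→Ref: bottleneck 2, flow now 8.
No augmenting path remains; maximum flow = 8.
By max-flow min-cut, the minimum cut capacity equals the max flow.
In the residual graph, reachable from Well: {Well}.
Min-cut edges: Well→P3 (8); capacity 8 = 8.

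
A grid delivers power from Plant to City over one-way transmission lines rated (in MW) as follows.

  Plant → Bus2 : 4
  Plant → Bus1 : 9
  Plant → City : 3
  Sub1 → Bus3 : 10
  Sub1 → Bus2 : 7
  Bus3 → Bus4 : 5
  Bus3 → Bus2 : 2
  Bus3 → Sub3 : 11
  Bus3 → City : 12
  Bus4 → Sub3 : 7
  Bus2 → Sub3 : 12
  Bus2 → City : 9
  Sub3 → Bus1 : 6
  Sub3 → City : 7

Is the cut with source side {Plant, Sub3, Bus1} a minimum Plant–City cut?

No — its capacity is 14, but the minimum cut has capacity 7.

Given cut capacity: 4 + 3 + 7 = 14.
Augment Plant→City: bottleneck 3, flow now 3.
Augment Plant→Bus2→City: bottleneck 4, flow now 7.
No augmenting path remains; maximum flow = 7.
In the residual graph, reachable from Plant: {Plant, Bus1}.
Min-cut edges: Plant→Bus2 (4), Plant→City (3); capacity 4 + 3 = 7.
Cut capacity 14 exceeds the max flow 7, so it is not minimum.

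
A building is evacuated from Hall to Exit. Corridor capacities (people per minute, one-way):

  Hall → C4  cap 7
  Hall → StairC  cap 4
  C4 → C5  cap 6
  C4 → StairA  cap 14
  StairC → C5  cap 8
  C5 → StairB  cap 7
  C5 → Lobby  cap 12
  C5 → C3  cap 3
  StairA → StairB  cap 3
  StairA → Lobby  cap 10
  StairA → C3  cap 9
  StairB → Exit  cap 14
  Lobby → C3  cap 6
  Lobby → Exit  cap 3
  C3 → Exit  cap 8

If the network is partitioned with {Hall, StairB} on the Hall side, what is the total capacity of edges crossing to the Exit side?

Edges leaving {Hall, StairB}: Hall→C4 (7), Hall→StairC (4), StairB→Exit (14).
Cut capacity = 7 + 4 + 14 = 25.

25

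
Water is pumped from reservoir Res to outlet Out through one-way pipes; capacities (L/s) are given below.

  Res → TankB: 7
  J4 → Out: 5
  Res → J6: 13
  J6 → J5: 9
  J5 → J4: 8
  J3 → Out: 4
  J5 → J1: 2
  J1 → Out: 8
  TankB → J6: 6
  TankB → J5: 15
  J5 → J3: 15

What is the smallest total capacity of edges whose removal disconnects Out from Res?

Augment Res→J6→J5→J4→Out: bottleneck 5, flow now 5.
Augment Res→J6→J5→J1→Out: bottleneck 2, flow now 7.
Augment Res→J6→J5→J3→Out: bottleneck 2, flow now 9.
Augment Res→TankB→J5→J3→Out: bottleneck 2, flow now 11.
No augmenting path remains; maximum flow = 11.
By max-flow min-cut, the minimum cut capacity equals the max flow.
In the residual graph, reachable from Res: {Res, J6, TankB, J5, J4, J3}.
Min-cut edges: J5→J1 (2), J4→Out (5), J3→Out (4); capacity 2 + 5 + 4 = 11.

11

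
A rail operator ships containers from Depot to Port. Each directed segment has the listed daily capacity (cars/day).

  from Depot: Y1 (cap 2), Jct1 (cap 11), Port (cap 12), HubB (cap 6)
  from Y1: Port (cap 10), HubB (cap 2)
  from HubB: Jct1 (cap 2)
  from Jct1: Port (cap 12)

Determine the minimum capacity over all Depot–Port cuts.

26

Augment Depot→Port: bottleneck 12, flow now 12.
Augment Depot→Y1→Port: bottleneck 2, flow now 14.
Augment Depot→Jct1→Port: bottleneck 11, flow now 25.
Augment Depot→HubB→Jct1→Port: bottleneck 1, flow now 26.
No augmenting path remains; maximum flow = 26.
By max-flow min-cut, the minimum cut capacity equals the max flow.
In the residual graph, reachable from Depot: {Depot, HubB, Jct1}.
Min-cut edges: Depot→Y1 (2), Depot→Port (12), Jct1→Port (12); capacity 2 + 12 + 12 = 26.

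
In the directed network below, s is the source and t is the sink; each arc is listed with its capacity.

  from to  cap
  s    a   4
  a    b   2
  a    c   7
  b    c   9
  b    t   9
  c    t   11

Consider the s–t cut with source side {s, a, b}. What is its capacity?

25

Edges leaving {s, a, b}: a→c (7), b→c (9), b→t (9).
Cut capacity = 7 + 9 + 9 = 25.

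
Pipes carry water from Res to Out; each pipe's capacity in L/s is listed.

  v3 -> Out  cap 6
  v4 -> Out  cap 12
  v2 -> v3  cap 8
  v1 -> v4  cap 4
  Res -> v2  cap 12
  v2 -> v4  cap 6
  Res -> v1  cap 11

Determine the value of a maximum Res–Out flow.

16

Augment Res→v1→v4→Out: bottleneck 4, flow now 4.
Augment Res→v2→v3→Out: bottleneck 6, flow now 10.
Augment Res→v2→v4→Out: bottleneck 6, flow now 16.
No augmenting path remains; maximum flow = 16.
In the residual graph, reachable from Res: {Res, v1}.
Min-cut edges: Res→v2 (12), v1→v4 (4); capacity 12 + 4 = 16.
This cut is saturated, so no flow can exceed 16.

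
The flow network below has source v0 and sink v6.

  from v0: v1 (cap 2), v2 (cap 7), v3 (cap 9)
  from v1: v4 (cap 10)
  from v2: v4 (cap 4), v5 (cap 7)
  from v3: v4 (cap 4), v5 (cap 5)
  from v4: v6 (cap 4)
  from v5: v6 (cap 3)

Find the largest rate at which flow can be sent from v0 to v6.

7

Augment v0→v1→v4→v6: bottleneck 2, flow now 2.
Augment v0→v2→v4→v6: bottleneck 2, flow now 4.
Augment v0→v2→v5→v6: bottleneck 3, flow now 7.
No augmenting path remains; maximum flow = 7.
In the residual graph, reachable from v0: {v0, v1, v2, v3, v4, v5}.
Min-cut edges: v4→v6 (4), v5→v6 (3); capacity 4 + 3 = 7.
This cut is saturated, so no flow can exceed 7.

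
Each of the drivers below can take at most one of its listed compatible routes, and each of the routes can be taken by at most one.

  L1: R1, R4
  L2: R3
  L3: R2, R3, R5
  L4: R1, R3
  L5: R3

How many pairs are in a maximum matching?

4

Unit-capacity flow: source→left, listed edges, right→sink; max matching = max flow.
Augmenting path L1→R1 (+1); matched 1.
Augmenting path L2→R3 (+1); matched 2.
Augmenting path L3→R2 (+1); matched 3.
Augmenting path L4→R1→L1→R4 (+1); matched 4.
No augmenting path remains; maximum matching = 4.
König certificate: {L1, L3, L4, R3} is a vertex cover of size 4 (every listed pair touches it), so no matching can be larger.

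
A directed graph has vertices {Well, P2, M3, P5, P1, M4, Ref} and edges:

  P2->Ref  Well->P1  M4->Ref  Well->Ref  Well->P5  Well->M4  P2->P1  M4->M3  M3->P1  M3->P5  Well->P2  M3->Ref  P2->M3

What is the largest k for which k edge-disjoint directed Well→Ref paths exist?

Assign every edge capacity 1; by Menger, the answer equals the max flow.
Path Well→Ref (+1); total 1.
Path Well→P2→Ref (+1); total 2.
Path Well→M4→Ref (+1); total 3.
No residual Well→Ref path; max flow = 3.
Certifying cut of size 3: {Well→M4, Well→P2, Well→Ref}.

3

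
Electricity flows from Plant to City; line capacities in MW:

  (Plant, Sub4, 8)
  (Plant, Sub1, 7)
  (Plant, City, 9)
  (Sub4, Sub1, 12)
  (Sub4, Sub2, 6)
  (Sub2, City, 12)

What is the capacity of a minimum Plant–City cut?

15

Augment Plant→City: bottleneck 9, flow now 9.
Augment Plant→Sub4→Sub2→City: bottleneck 6, flow now 15.
No augmenting path remains; maximum flow = 15.
By max-flow min-cut, the minimum cut capacity equals the max flow.
In the residual graph, reachable from Plant: {Plant, Sub4, Sub1}.
Min-cut edges: Plant→City (9), Sub4→Sub2 (6); capacity 9 + 6 = 15.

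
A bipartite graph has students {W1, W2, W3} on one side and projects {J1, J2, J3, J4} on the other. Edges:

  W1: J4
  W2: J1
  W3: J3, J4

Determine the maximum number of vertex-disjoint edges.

3

Unit-capacity flow: source→left, listed edges, right→sink; max matching = max flow.
Augmenting path W1→J4 (+1); matched 1.
Augmenting path W2→J1 (+1); matched 2.
Augmenting path W3→J3 (+1); matched 3.
No augmenting path remains; maximum matching = 3.
König certificate: {W1, W2, W3} is a vertex cover of size 3 (every listed pair touches it), so no matching can be larger.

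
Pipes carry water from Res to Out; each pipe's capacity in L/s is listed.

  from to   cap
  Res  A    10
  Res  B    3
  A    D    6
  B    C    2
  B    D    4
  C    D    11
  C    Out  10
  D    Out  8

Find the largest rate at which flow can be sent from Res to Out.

9

Augment Res→A→D→Out: bottleneck 6, flow now 6.
Augment Res→B→C→Out: bottleneck 2, flow now 8.
Augment Res→B→D→Out: bottleneck 1, flow now 9.
No augmenting path remains; maximum flow = 9.
In the residual graph, reachable from Res: {Res, A}.
Min-cut edges: Res→B (3), A→D (6); capacity 3 + 6 = 9.
This cut is saturated, so no flow can exceed 9.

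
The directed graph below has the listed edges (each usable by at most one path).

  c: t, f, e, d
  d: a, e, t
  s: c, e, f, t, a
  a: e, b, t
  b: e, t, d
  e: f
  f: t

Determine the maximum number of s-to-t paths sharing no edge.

Assign every edge capacity 1; by Menger, the answer equals the max flow.
Path s→t (+1); total 1.
Path s→a→t (+1); total 2.
Path s→c→t (+1); total 3.
Path s→f→t (+1); total 4.
No residual s→t path; max flow = 4.
Certifying cut of size 4: {f→t, s→a, s→c, s→t}.

4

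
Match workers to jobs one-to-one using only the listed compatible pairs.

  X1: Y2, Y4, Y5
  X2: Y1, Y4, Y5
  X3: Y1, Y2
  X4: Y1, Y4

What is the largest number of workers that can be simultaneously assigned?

Unit-capacity flow: source→left, listed edges, right→sink; max matching = max flow.
Augmenting path X1→Y2 (+1); matched 1.
Augmenting path X2→Y1 (+1); matched 2.
Augmenting path X4→Y4 (+1); matched 3.
Augmenting path X3→Y1→X2→Y5 (+1); matched 4.
No augmenting path remains; maximum matching = 4.
König certificate: {X1, X2, X3, X4} is a vertex cover of size 4 (every listed pair touches it), so no matching can be larger.

4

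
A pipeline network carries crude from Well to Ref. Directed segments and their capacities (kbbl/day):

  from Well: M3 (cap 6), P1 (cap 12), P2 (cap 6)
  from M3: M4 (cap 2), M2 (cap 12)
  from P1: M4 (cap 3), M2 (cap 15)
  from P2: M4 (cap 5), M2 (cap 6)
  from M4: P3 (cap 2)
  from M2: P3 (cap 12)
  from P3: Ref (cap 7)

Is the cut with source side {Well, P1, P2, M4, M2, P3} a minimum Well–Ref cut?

No — its capacity is 13, but the minimum cut has capacity 7.

Given cut capacity: 6 + 7 = 13.
Augment Well→M3→M4→P3→Ref: bottleneck 2, flow now 2.
Augment Well→M3→M2→P3→Ref: bottleneck 4, flow now 6.
Augment Well→P1→M2→P3→Ref: bottleneck 1, flow now 7.
No augmenting path remains; maximum flow = 7.
In the residual graph, reachable from Well: {Well, M3, P1, P2, M4, M2, P3}.
Min-cut edges: P3→Ref (7); capacity 7 = 7.
Cut capacity 13 exceeds the max flow 7, so it is not minimum.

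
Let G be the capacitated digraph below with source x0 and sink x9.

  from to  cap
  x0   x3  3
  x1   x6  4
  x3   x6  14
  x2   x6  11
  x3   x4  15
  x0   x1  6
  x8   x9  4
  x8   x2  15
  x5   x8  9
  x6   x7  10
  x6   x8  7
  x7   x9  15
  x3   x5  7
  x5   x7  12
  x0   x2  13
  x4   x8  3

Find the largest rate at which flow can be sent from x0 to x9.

Augment x0→x1→x6→x7→x9: bottleneck 4, flow now 4.
Augment x0→x2→x6→x7→x9: bottleneck 6, flow now 10.
Augment x0→x2→x6→x8→x9: bottleneck 4, flow now 14.
Augment x0→x3→x5→x7→x9: bottleneck 3, flow now 17.
No augmenting path remains; maximum flow = 17.
In the residual graph, reachable from x0: {x0, x1, x2, x6, x8}.
Min-cut edges: x0→x3 (3), x6→x7 (10), x8→x9 (4); capacity 3 + 10 + 4 = 17.
This cut is saturated, so no flow can exceed 17.

17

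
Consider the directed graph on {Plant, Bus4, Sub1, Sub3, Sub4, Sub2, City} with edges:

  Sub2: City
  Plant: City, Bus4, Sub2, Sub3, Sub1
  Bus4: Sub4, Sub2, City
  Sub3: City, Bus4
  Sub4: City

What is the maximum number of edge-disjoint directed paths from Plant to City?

Assign every edge capacity 1; by Menger, the answer equals the max flow.
Path Plant→City (+1); total 1.
Path Plant→Bus4→City (+1); total 2.
Path Plant→Sub3→City (+1); total 3.
Path Plant→Sub2→City (+1); total 4.
No residual Plant→City path; max flow = 4.
Certifying cut of size 4: {Plant→Bus4, Plant→City, Plant→Sub2, Plant→Sub3}.

4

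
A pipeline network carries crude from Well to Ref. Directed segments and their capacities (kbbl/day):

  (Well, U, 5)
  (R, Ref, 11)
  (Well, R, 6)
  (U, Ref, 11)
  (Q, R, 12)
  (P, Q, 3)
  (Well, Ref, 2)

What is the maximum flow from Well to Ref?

13

Augment Well→Ref: bottleneck 2, flow now 2.
Augment Well→R→Ref: bottleneck 6, flow now 8.
Augment Well→U→Ref: bottleneck 5, flow now 13.
No augmenting path remains; maximum flow = 13.
In the residual graph, reachable from Well: {Well}.
Min-cut edges: Well→R (6), Well→U (5), Well→Ref (2); capacity 6 + 5 + 2 = 13.
This cut is saturated, so no flow can exceed 13.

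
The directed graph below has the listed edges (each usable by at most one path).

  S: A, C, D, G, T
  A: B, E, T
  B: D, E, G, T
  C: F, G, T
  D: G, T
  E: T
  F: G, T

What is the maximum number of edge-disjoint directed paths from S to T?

4

Assign every edge capacity 1; by Menger, the answer equals the max flow.
Path S→T (+1); total 1.
Path S→A→T (+1); total 2.
Path S→C→T (+1); total 3.
Path S→D→T (+1); total 4.
No residual S→T path; max flow = 4.
Certifying cut of size 4: {S→A, S→C, S→D, S→T}.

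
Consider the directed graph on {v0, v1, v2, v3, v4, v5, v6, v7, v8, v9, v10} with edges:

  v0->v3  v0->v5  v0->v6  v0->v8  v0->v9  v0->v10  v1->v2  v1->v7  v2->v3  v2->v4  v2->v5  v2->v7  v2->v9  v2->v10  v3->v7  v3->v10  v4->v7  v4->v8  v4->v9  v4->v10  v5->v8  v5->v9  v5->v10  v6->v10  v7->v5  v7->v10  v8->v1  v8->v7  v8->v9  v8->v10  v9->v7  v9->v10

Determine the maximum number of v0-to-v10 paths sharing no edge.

Assign every edge capacity 1; by Menger, the answer equals the max flow.
Path v0→v10 (+1); total 1.
Path v0→v3→v10 (+1); total 2.
Path v0→v5→v10 (+1); total 3.
Path v0→v6→v10 (+1); total 4.
Path v0→v8→v10 (+1); total 5.
Path v0→v9→v10 (+1); total 6.
No residual v0→v10 path; max flow = 6.
Certifying cut of size 6: {v0→v10, v0→v3, v0→v5, v0→v6, v0→v8, v0→v9}.

6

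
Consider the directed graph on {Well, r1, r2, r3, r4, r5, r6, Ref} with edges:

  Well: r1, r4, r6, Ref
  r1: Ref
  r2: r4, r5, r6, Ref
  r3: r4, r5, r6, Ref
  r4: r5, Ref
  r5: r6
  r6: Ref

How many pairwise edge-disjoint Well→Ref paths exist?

Assign every edge capacity 1; by Menger, the answer equals the max flow.
Path Well→Ref (+1); total 1.
Path Well→r1→Ref (+1); total 2.
Path Well→r4→Ref (+1); total 3.
Path Well→r6→Ref (+1); total 4.
No residual Well→Ref path; max flow = 4.
Certifying cut of size 4: {Well→Ref, Well→r1, Well→r4, Well→r6}.

4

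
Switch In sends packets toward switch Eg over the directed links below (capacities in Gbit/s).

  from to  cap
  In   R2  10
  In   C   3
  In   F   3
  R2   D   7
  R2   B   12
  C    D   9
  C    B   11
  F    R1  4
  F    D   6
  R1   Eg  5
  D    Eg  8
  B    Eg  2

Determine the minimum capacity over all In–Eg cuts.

13

Augment In→R2→D→Eg: bottleneck 7, flow now 7.
Augment In→R2→B→Eg: bottleneck 2, flow now 9.
Augment In→C→D→Eg: bottleneck 1, flow now 10.
Augment In→F→R1→Eg: bottleneck 3, flow now 13.
No augmenting path remains; maximum flow = 13.
By max-flow min-cut, the minimum cut capacity equals the max flow.
In the residual graph, reachable from In: {In, R2, C, D, B}.
Min-cut edges: In→F (3), D→Eg (8), B→Eg (2); capacity 3 + 8 + 2 = 13.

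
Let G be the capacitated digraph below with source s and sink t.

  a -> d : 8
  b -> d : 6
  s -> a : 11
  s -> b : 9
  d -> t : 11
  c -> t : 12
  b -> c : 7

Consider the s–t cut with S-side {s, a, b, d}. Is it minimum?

Given cut capacity: 7 + 11 = 18.
Augment s→a→d→t: bottleneck 8, flow now 8.
Augment s→b→c→t: bottleneck 7, flow now 15.
Augment s→b→d→t: bottleneck 2, flow now 17.
No augmenting path remains; maximum flow = 17.
In the residual graph, reachable from s: {s, a}.
Min-cut edges: s→b (9), a→d (8); capacity 9 + 8 = 17.
Cut capacity 18 exceeds the max flow 17, so it is not minimum.

No — its capacity is 18, but the minimum cut has capacity 17.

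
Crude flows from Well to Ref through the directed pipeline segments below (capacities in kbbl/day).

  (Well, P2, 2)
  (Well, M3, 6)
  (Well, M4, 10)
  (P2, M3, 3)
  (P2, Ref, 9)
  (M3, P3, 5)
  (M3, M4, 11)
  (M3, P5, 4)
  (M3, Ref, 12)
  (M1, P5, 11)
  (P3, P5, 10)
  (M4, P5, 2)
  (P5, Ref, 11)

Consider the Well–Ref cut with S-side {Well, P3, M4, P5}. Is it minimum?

Given cut capacity: 2 + 6 + 11 = 19.
Augment Well→P2→Ref: bottleneck 2, flow now 2.
Augment Well→M3→Ref: bottleneck 6, flow now 8.
Augment Well→M4→P5→Ref: bottleneck 2, flow now 10.
No augmenting path remains; maximum flow = 10.
In the residual graph, reachable from Well: {Well, M4}.
Min-cut edges: Well→P2 (2), Well→M3 (6), M4→P5 (2); capacity 2 + 6 + 2 = 10.
Cut capacity 19 exceeds the max flow 10, so it is not minimum.

No — its capacity is 19, but the minimum cut has capacity 10.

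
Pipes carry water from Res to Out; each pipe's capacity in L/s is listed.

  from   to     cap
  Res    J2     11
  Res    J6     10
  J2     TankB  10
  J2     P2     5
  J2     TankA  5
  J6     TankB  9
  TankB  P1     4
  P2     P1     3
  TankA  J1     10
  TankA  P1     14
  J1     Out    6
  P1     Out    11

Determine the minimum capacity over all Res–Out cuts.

Augment Res→J2→TankB→P1→Out: bottleneck 4, flow now 4.
Augment Res→J2→P2→P1→Out: bottleneck 3, flow now 7.
Augment Res→J2→TankA→J1→Out: bottleneck 4, flow now 11.
Augment Res→J6→TankB→J2→TankA→J1→Out: bottleneck 1, flow now 12. (uses reverse residual edge)
No augmenting path remains; maximum flow = 12.
By max-flow min-cut, the minimum cut capacity equals the max flow.
In the residual graph, reachable from Res: {Res, J2, J6, TankB, P2}.
Min-cut edges: J2→TankA (5), TankB→P1 (4), P2→P1 (3); capacity 5 + 4 + 3 = 12.

12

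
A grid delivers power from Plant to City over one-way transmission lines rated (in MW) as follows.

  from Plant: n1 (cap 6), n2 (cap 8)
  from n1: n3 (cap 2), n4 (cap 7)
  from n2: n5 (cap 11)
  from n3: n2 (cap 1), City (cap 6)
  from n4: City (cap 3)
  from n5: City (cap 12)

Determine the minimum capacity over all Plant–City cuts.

13

Augment Plant→n1→n3→City: bottleneck 2, flow now 2.
Augment Plant→n1→n4→City: bottleneck 3, flow now 5.
Augment Plant→n2→n5→City: bottleneck 8, flow now 13.
No augmenting path remains; maximum flow = 13.
By max-flow min-cut, the minimum cut capacity equals the max flow.
In the residual graph, reachable from Plant: {Plant, n1, n4}.
Min-cut edges: Plant→n2 (8), n1→n3 (2), n4→City (3); capacity 8 + 2 + 3 = 13.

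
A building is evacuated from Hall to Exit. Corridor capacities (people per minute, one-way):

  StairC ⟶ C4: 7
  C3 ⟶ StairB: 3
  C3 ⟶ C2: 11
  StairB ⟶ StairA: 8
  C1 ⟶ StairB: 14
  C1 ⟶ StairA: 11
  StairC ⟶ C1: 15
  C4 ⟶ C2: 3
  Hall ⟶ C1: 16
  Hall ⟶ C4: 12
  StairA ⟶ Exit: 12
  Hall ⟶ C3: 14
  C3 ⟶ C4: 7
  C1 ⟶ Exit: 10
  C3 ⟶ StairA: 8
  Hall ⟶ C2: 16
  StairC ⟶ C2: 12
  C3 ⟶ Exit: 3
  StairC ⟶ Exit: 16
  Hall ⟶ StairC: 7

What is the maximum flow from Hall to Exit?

32

Augment Hall→StairC→Exit: bottleneck 7, flow now 7.
Augment Hall→C3→Exit: bottleneck 3, flow now 10.
Augment Hall→C1→Exit: bottleneck 10, flow now 20.
Augment Hall→C3→StairA→Exit: bottleneck 8, flow now 28.
Augment Hall→C1→StairA→Exit: bottleneck 4, flow now 32.
No augmenting path remains; maximum flow = 32.
In the residual graph, reachable from Hall: {Hall, C3, C4, C1, C2, StairB, StairA}.
Min-cut edges: Hall→StairC (7), C3→Exit (3), C1→Exit (10), StairA→Exit (12); capacity 7 + 3 + 10 + 12 = 32.
This cut is saturated, so no flow can exceed 32.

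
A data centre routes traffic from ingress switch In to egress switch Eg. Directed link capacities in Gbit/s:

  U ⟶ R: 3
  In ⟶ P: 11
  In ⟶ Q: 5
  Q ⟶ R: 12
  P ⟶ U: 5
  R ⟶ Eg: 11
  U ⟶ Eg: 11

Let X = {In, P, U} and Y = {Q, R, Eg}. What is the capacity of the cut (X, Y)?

Edges leaving {In, P, U}: In→Q (5), U→R (3), U→Eg (11).
Cut capacity = 5 + 3 + 11 = 19.

19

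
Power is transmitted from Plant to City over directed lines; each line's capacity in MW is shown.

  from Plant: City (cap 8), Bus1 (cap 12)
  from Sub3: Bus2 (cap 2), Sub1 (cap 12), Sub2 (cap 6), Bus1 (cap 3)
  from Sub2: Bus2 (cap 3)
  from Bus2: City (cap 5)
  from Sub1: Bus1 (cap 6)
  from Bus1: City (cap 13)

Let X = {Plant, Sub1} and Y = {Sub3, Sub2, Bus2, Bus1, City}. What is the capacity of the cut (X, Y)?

26

Edges leaving {Plant, Sub1}: Plant→Bus1 (12), Plant→City (8), Sub1→Bus1 (6).
Cut capacity = 12 + 8 + 6 = 26.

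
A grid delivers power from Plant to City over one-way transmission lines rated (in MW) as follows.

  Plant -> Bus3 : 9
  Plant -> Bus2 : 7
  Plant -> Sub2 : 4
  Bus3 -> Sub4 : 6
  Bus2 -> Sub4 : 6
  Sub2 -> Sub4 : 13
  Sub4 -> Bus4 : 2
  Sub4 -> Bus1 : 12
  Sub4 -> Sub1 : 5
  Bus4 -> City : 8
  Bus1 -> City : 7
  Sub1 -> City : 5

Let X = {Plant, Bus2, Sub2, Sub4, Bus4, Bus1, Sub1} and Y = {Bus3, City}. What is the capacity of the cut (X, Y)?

29

Edges leaving {Plant, Bus2, Sub2, Sub4, Bus4, Bus1, Sub1}: Plant→Bus3 (9), Bus4→City (8), Bus1→City (7), Sub1→City (5).
Cut capacity = 9 + 8 + 7 + 5 = 29.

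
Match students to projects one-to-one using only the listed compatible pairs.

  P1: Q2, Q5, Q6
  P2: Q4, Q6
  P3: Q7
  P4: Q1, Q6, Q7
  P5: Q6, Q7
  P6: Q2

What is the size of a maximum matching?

6

Unit-capacity flow: source→left, listed edges, right→sink; max matching = max flow.
Augmenting path P1→Q2 (+1); matched 1.
Augmenting path P2→Q4 (+1); matched 2.
Augmenting path P3→Q7 (+1); matched 3.
Augmenting path P4→Q1 (+1); matched 4.
Augmenting path P5→Q6 (+1); matched 5.
Augmenting path P6→Q2→P1→Q5 (+1); matched 6.
No augmenting path remains; maximum matching = 6.
König certificate: {P1, P2, P3, P4, P5, P6} is a vertex cover of size 6 (every listed pair touches it), so no matching can be larger.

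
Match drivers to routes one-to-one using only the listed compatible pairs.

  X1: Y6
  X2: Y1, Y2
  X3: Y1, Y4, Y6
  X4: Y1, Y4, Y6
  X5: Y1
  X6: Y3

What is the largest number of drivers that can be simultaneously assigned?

Unit-capacity flow: source→left, listed edges, right→sink; max matching = max flow.
Augmenting path X1→Y6 (+1); matched 1.
Augmenting path X2→Y1 (+1); matched 2.
Augmenting path X3→Y4 (+1); matched 3.
Augmenting path X6→Y3 (+1); matched 4.
Augmenting path X4→Y1→X2→Y2 (+1); matched 5.
No augmenting path remains; maximum matching = 5.
König certificate: {X2, X6, Y1, Y4, Y6} is a vertex cover of size 5 (every listed pair touches it), so no matching can be larger.

5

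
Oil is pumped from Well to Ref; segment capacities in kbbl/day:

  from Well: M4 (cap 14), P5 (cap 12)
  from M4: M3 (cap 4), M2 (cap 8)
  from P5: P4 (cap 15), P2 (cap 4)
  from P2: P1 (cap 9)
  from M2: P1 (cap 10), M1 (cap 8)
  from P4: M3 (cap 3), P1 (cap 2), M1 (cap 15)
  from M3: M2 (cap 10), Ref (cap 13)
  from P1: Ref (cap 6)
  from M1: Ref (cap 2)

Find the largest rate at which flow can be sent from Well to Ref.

Augment Well→M4→M3→Ref: bottleneck 4, flow now 4.
Augment Well→M4→M2→P1→Ref: bottleneck 6, flow now 10.
Augment Well→M4→M2→M1→Ref: bottleneck 2, flow now 12.
Augment Well→P5→P4→M3→Ref: bottleneck 3, flow now 15.
No augmenting path remains; maximum flow = 15.
In the residual graph, reachable from Well: {Well, M4, P5, P2, M2, P4, P1, M1}.
Min-cut edges: M4→M3 (4), P4→M3 (3), P1→Ref (6), M1→Ref (2); capacity 4 + 3 + 6 + 2 = 15.
This cut is saturated, so no flow can exceed 15.

15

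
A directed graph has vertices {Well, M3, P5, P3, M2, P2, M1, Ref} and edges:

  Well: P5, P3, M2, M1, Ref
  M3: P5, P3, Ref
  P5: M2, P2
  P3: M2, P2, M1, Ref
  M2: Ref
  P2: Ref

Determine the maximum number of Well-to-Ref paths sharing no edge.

4

Assign every edge capacity 1; by Menger, the answer equals the max flow.
Path Well→Ref (+1); total 1.
Path Well→P3→Ref (+1); total 2.
Path Well→M2→Ref (+1); total 3.
Path Well→P5→P2→Ref (+1); total 4.
No residual Well→Ref path; max flow = 4.
Certifying cut of size 4: {Well→M2, Well→P3, Well→P5, Well→Ref}.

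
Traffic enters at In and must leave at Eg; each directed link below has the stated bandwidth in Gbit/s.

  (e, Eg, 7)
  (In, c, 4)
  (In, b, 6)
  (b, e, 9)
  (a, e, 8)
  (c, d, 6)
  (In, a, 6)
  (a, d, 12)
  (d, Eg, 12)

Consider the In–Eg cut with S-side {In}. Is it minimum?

Yes — it is a minimum cut (capacity 16).

Given cut capacity: 6 + 6 + 4 = 16.
Augment In→a→d→Eg: bottleneck 6, flow now 6.
Augment In→b→e→Eg: bottleneck 6, flow now 12.
Augment In→c→d→Eg: bottleneck 4, flow now 16.
No augmenting path remains; maximum flow = 16.
Cut capacity 16 equals the max flow, so it is a minimum cut.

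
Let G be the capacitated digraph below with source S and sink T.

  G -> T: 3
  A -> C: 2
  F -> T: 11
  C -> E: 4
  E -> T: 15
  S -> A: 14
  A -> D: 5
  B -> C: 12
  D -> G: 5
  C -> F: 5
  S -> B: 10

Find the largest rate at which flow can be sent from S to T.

12

Augment S→A→C→E→T: bottleneck 2, flow now 2.
Augment S→A→D→G→T: bottleneck 3, flow now 5.
Augment S→B→C→E→T: bottleneck 2, flow now 7.
Augment S→B→C→F→T: bottleneck 5, flow now 12.
No augmenting path remains; maximum flow = 12.
In the residual graph, reachable from S: {S, A, B, C, D, G}.
Min-cut edges: C→E (4), C→F (5), G→T (3); capacity 4 + 5 + 3 = 12.
This cut is saturated, so no flow can exceed 12.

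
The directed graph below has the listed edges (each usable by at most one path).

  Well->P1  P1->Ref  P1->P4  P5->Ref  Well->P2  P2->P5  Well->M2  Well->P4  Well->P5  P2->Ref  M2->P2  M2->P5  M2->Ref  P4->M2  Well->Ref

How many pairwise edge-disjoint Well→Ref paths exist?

Assign every edge capacity 1; by Menger, the answer equals the max flow.
Path Well→Ref (+1); total 1.
Path Well→P1→Ref (+1); total 2.
Path Well→M2→Ref (+1); total 3.
Path Well→P2→Ref (+1); total 4.
Path Well→P5→Ref (+1); total 5.
No residual Well→Ref path; max flow = 5.
Certifying cut of size 5: {M2→Ref, P2→Ref, P5→Ref, Well→P1, Well→Ref}.

5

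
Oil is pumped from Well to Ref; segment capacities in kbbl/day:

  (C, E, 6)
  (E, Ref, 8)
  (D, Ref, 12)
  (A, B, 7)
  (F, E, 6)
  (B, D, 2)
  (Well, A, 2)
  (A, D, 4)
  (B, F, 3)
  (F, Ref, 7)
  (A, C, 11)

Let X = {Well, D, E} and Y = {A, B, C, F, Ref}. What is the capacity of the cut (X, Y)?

22

Edges leaving {Well, D, E}: Well→A (2), D→Ref (12), E→Ref (8).
Cut capacity = 2 + 12 + 8 = 22.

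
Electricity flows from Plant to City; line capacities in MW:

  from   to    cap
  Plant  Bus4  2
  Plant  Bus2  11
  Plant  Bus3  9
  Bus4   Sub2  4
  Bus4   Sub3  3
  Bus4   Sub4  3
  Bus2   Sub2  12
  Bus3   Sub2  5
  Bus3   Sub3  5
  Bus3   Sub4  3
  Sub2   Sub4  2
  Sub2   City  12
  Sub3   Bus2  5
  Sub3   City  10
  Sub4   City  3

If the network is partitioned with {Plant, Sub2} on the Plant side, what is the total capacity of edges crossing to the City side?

36

Edges leaving {Plant, Sub2}: Plant→Bus4 (2), Plant→Bus2 (11), Plant→Bus3 (9), Sub2→Sub4 (2), Sub2→City (12).
Cut capacity = 2 + 11 + 9 + 2 + 12 = 36.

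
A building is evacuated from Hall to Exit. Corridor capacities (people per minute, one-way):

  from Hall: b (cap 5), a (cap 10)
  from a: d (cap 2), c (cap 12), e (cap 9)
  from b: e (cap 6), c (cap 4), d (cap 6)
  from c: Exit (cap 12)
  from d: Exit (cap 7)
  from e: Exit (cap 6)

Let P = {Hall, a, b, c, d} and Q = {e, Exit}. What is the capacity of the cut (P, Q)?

34

Edges leaving {Hall, a, b, c, d}: a→e (9), b→e (6), c→Exit (12), d→Exit (7).
Cut capacity = 9 + 6 + 12 + 7 = 34.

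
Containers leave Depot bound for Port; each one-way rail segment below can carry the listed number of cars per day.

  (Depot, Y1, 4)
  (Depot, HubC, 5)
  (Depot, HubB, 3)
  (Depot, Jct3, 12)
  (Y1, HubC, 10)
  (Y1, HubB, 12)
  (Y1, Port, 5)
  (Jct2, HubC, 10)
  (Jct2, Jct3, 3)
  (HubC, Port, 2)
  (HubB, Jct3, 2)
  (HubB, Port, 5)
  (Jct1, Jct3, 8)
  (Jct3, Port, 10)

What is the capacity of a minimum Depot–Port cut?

19

Augment Depot→Y1→Port: bottleneck 4, flow now 4.
Augment Depot→HubC→Port: bottleneck 2, flow now 6.
Augment Depot→HubB→Port: bottleneck 3, flow now 9.
Augment Depot→Jct3→Port: bottleneck 10, flow now 19.
No augmenting path remains; maximum flow = 19.
By max-flow min-cut, the minimum cut capacity equals the max flow.
In the residual graph, reachable from Depot: {Depot, HubC, Jct3}.
Min-cut edges: Depot→Y1 (4), Depot→HubB (3), HubC→Port (2), Jct3→Port (10); capacity 4 + 3 + 2 + 10 = 19.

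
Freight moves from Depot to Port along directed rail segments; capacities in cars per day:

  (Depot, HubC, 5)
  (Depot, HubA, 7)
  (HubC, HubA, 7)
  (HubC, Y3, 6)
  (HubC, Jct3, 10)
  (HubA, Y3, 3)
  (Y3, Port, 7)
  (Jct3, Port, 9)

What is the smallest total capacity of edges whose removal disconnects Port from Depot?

Augment Depot→HubC→Y3→Port: bottleneck 5, flow now 5.
Augment Depot→HubA→Y3→Port: bottleneck 2, flow now 7.
Augment Depot→HubA→Y3→HubC→Jct3→Port: bottleneck 1, flow now 8. (uses reverse residual edge)
No augmenting path remains; maximum flow = 8.
By max-flow min-cut, the minimum cut capacity equals the max flow.
In the residual graph, reachable from Depot: {Depot, HubA}.
Min-cut edges: Depot→HubC (5), HubA→Y3 (3); capacity 5 + 3 = 8.

8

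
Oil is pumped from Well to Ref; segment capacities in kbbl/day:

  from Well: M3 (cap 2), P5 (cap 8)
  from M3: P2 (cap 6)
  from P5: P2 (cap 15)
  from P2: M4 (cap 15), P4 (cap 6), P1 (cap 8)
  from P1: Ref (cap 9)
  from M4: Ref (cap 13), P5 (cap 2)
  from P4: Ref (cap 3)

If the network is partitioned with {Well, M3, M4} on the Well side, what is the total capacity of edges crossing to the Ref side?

Edges leaving {Well, M3, M4}: Well→P5 (8), M3→P2 (6), M4→P5 (2), M4→Ref (13).
Cut capacity = 8 + 6 + 2 + 13 = 29.

29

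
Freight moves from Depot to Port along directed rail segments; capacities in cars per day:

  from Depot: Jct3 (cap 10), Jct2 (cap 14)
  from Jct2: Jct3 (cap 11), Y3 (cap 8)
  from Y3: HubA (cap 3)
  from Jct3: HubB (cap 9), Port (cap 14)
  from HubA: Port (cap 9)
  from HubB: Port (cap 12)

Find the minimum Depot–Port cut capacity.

24

Augment Depot→Jct3→Port: bottleneck 10, flow now 10.
Augment Depot→Jct2→Jct3→Port: bottleneck 4, flow now 14.
Augment Depot→Jct2→Y3→HubA→Port: bottleneck 3, flow now 17.
Augment Depot→Jct2→Jct3→HubB→Port: bottleneck 7, flow now 24.
No augmenting path remains; maximum flow = 24.
By max-flow min-cut, the minimum cut capacity equals the max flow.
In the residual graph, reachable from Depot: {Depot}.
Min-cut edges: Depot→Jct2 (14), Depot→Jct3 (10); capacity 14 + 10 = 24.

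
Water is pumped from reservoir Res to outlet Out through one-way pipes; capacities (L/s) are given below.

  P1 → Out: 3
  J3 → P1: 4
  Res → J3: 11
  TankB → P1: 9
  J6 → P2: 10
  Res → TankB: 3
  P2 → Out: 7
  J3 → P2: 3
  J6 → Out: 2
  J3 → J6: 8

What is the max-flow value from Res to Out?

12

Augment Res→TankB→P1→Out: bottleneck 3, flow now 3.
Augment Res→J3→J6→Out: bottleneck 2, flow now 5.
Augment Res→J3→P2→Out: bottleneck 3, flow now 8.
Augment Res→J3→J6→P2→Out: bottleneck 4, flow now 12.
No augmenting path remains; maximum flow = 12.
In the residual graph, reachable from Res: {Res, TankB, J3, J6, P2, P1}.
Min-cut edges: J6→Out (2), P2→Out (7), P1→Out (3); capacity 2 + 7 + 3 = 12.
This cut is saturated, so no flow can exceed 12.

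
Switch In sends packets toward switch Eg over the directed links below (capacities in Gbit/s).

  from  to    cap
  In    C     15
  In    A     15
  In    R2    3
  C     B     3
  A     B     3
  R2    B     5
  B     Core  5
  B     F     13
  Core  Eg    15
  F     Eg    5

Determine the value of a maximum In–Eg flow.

Augment In→C→B→Core→Eg: bottleneck 3, flow now 3.
Augment In→A→B→Core→Eg: bottleneck 2, flow now 5.
Augment In→A→B→F→Eg: bottleneck 1, flow now 6.
Augment In→R2→B→F→Eg: bottleneck 3, flow now 9.
No augmenting path remains; maximum flow = 9.
In the residual graph, reachable from In: {In, C, A}.
Min-cut edges: In→R2 (3), C→B (3), A→B (3); capacity 3 + 3 + 3 = 9.
This cut is saturated, so no flow can exceed 9.

9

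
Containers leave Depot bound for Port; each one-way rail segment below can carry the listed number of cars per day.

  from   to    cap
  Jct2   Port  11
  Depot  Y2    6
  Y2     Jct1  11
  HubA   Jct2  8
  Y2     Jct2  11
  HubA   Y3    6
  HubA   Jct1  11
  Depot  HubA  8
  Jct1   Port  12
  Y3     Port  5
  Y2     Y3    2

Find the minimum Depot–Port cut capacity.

Augment Depot→Y2→Y3→Port: bottleneck 2, flow now 2.
Augment Depot→Y2→Jct2→Port: bottleneck 4, flow now 6.
Augment Depot→HubA→Y3→Port: bottleneck 3, flow now 9.
Augment Depot→HubA→Jct2→Port: bottleneck 5, flow now 14.
No augmenting path remains; maximum flow = 14.
By max-flow min-cut, the minimum cut capacity equals the max flow.
In the residual graph, reachable from Depot: {Depot}.
Min-cut edges: Depot→Y2 (6), Depot→HubA (8); capacity 6 + 8 = 14.

14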